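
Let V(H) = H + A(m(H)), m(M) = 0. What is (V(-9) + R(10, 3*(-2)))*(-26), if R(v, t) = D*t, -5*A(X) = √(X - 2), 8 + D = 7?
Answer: 78 + 26*I*√2/5 ≈ 78.0 + 7.3539*I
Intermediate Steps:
D = -1 (D = -8 + 7 = -1)
A(X) = -√(-2 + X)/5 (A(X) = -√(X - 2)/5 = -√(-2 + X)/5)
V(H) = H - I*√2/5 (V(H) = H - √(-2 + 0)/5 = H - I*√2/5)
R(v, t) = -t
(V(-9) + R(10, 3*(-2)))*(-26) = ((-9 - I*√2/5) - 3*(-2))*(-26) = ((-9 - I*√2/5) - 1*(-6))*(-26) = ((-9 - I*√2/5) + 6)*(-26) = (-3 - I*√2/5)*(-26) = 78 + 26*I*√2/5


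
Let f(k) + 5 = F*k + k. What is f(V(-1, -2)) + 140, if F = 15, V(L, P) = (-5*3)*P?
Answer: 615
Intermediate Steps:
V(L, P) = -15*P
f(k) = -5 + 16*k (f(k) = -5 + (15*k + k) = -5 + 16*k)
f(V(-1, -2)) + 140 = (-5 + 16*(-15*(-2))) + 140 = (-5 + 16*30) + 140 = (-5 + 480) + 140 = 475 + 140 = 615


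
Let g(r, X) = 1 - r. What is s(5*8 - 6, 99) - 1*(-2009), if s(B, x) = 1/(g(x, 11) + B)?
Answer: 128575/64 ≈ 2009.0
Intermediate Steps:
s(B, x) = 1/(1 + B - x) (s(B, x) = 1/((1 - x) + B) = 1/(1 + B - x))
s(5*8 - 6, 99) - 1*(-2009) = 1/(1 + (5*8 - 6) - 1*99) - 1*(-2009) = 1/(1 + (40 - 6) - 99) + 2009 = 1/(1 + 34 - 99) + 2009 = 1/(-64) + 2009 = -1/64 + 2009 = 128575/64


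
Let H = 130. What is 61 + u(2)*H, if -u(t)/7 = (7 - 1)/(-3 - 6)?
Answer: 2003/3 ≈ 667.67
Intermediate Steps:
u(t) = 14/3 (u(t) = -7*(7 - 1)/(-3 - 6) = -42/(-9) = -42*(-1)/9 = -7*(-2/3) = 14/3)
61 + u(2)*H = 61 + (14/3)*130 = 61 + 1820/3 = 2003/3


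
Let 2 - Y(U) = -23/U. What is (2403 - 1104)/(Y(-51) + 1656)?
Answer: 66249/84535 ≈ 0.78369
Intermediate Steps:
Y(U) = 2 + 23/U (Y(U) = 2 - (-23)/U = 2 + 23/U)
(2403 - 1104)/(Y(-51) + 1656) = (2403 - 1104)/((2 + 23/(-51)) + 1656) = 1299/((2 + 23*(-1/51)) + 1656) = 1299/((2 - 23/51) + 1656) = 1299/(79/51 + 1656) = 1299/(84535/51) = 1299*(51/84535) = 66249/84535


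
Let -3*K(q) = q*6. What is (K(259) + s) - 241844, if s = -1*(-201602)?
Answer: -40760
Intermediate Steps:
K(q) = -2*q (K(q) = -q*6/3 = -2*q)
s = 201602
(K(259) + s) - 241844 = (-2*259 + 201602) - 241844 = (-518 + 201602) - 241844 = 201084 - 241844 = -40760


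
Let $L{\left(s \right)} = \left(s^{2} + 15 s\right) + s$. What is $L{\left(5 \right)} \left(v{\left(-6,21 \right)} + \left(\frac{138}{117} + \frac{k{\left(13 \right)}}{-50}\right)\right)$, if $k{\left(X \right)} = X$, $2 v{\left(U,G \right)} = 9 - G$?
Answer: $- \frac{69349}{130} \approx -533.45$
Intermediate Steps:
$v{\left(U,G \right)} = \frac{9}{2} - \frac{G}{2}$ ($v{\left(U,G \right)} = \frac{9 - G}{2} = \frac{9}{2} - \frac{G}{2}$)
$L{\left(s \right)} = s^{2} + 16 s$
$L{\left(5 \right)} \left(v{\left(-6,21 \right)} + \left(\frac{138}{117} + \frac{k{\left(13 \right)}}{-50}\right)\right) = 5 \left(16 + 5\right) \left(\left(\frac{9}{2} - \frac{21}{2}\right) + \left(\frac{138}{117} + \frac{13}{-50}\right)\right) = 5 \cdot 21 \left(\left(\frac{9}{2} - \frac{21}{2}\right) + \left(138 \cdot \frac{1}{117} + 13 \left(- \frac{1}{50}\right)\right)\right) = 105 \left(-6 + \left(\frac{46}{39} - \frac{13}{50}\right)\right) = 105 \left(-6 + \frac{1793}{1950}\right) = 105 \left(- \frac{9907}{1950}\right) = - \frac{69349}{130}$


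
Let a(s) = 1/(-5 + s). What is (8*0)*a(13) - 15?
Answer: -15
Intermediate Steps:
(8*0)*a(13) - 15 = (8*0)/(-5 + 13) - 15 = 0/8 - 15 = 0*(⅛) - 15 = 0 - 15 = -15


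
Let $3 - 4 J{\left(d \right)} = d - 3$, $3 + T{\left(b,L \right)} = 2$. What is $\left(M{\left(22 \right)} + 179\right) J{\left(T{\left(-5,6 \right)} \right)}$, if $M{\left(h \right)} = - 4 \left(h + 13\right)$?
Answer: $\frac{273}{4} \approx 68.25$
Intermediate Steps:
$M{\left(h \right)} = -52 - 4 h$ ($M{\left(h \right)} = - 4 \left(13 + h\right) = -52 - 4 h$)
$T{\left(b,L \right)} = -1$ ($T{\left(b,L \right)} = -3 + 2 = -1$)
$J{\left(d \right)} = \frac{3}{2} - \frac{d}{4}$ ($J{\left(d \right)} = \frac{3}{4} - \frac{d - 3}{4} = \frac{3}{4} - \frac{-3 + d}{4} = \frac{3}{4} - \left(- \frac{3}{4} + \frac{d}{4}\right) = \frac{3}{2} - \frac{d}{4}$)
$\left(M{\left(22 \right)} + 179\right) J{\left(T{\left(-5,6 \right)} \right)} = \left(\left(-52 - 88\right) + 179\right) \left(\frac{3}{2} - - \frac{1}{4}\right) = \left(\left(-52 - 88\right) + 179\right) \left(\frac{3}{2} + \frac{1}{4}\right) = \left(-140 + 179\right) \frac{7}{4} = 39 \cdot \frac{7}{4} = \frac{273}{4}$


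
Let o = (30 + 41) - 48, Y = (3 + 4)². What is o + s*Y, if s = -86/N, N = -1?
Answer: 4237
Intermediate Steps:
Y = 49 (Y = 7² = 49)
o = 23 (o = 71 - 48 = 23)
s = 86 (s = -86/(-1) = -86*(-1) = 86)
o + s*Y = 23 + 86*49 = 23 + 4214 = 4237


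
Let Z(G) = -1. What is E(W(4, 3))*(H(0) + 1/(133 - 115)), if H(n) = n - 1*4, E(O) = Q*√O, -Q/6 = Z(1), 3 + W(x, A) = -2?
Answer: -71*I*√5/3 ≈ -52.92*I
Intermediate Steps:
W(x, A) = -5 (W(x, A) = -3 - 2 = -5)
Q = 6 (Q = -6*(-1) = 6)
E(O) = 6*√O
H(n) = -4 + n (H(n) = n - 4 = -4 + n)
E(W(4, 3))*(H(0) + 1/(133 - 115)) = (6*√(-5))*((-4 + 0) + 1/(133 - 115)) = (6*(I*√5))*(-4 + 1/18) = (6*I*√5)*(-4 + 1/18) = (6*I*√5)*(-71/18) = -71*I*√5/3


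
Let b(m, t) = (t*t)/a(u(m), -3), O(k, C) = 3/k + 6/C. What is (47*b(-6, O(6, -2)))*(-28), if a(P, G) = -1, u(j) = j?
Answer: 8225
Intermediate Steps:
b(m, t) = -t² (b(m, t) = (t*t)/(-1) = t²*(-1) = -t²)
(47*b(-6, O(6, -2)))*(-28) = (47*(-(3/6 + 6/(-2))²))*(-28) = (47*(-(3*(⅙) + 6*(-½))²))*(-28) = (47*(-(½ - 3)²))*(-28) = (47*(-(-5/2)²))*(-28) = (47*(-1*25/4))*(-28) = (47*(-25/4))*(-28) = -1175/4*(-28) = 8225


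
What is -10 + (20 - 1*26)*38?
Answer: -238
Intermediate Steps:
-10 + (20 - 1*26)*38 = -10 + (20 - 26)*38 = -10 - 6*38 = -10 - 228 = -238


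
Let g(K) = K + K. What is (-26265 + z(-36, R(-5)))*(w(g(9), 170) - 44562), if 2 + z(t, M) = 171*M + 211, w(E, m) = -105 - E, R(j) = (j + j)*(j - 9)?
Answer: 94553460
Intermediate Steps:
g(K) = 2*K
R(j) = 2*j*(-9 + j) (R(j) = (2*j)*(-9 + j) = 2*j*(-9 + j))
z(t, M) = 209 + 171*M (z(t, M) = -2 + (171*M + 211) = -2 + (211 + 171*M) = 209 + 171*M)
(-26265 + z(-36, R(-5)))*(w(g(9), 170) - 44562) = (-26265 + (209 + 171*(2*(-5)*(-9 - 5))))*((-105 - 2*9) - 44562) = (-26265 + (209 + 171*(2*(-5)*(-14))))*((-105 - 1*18) - 44562) = (-26265 + (209 + 171*140))*((-105 - 18) - 44562) = (-26265 + (209 + 23940))*(-123 - 44562) = (-26265 + 24149)*(-44685) = -2116*(-44685) = 94553460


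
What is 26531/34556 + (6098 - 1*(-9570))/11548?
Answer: 211950849/99763172 ≈ 2.1245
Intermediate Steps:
26531/34556 + (6098 - 1*(-9570))/11548 = 26531*(1/34556) + (6098 + 9570)*(1/11548) = 26531/34556 + 15668*(1/11548) = 26531/34556 + 3917/2887 = 211950849/99763172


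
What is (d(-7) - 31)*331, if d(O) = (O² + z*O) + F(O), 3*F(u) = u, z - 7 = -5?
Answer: 1655/3 ≈ 551.67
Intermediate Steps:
z = 2 (z = 7 - 5 = 2)
F(u) = u/3
d(O) = O² + 7*O/3 (d(O) = (O² + 2*O) + O/3 = O² + 7*O/3)
(d(-7) - 31)*331 = ((⅓)*(-7)*(7 + 3*(-7)) - 31)*331 = ((⅓)*(-7)*(7 - 21) - 31)*331 = ((⅓)*(-7)*(-14) - 31)*331 = (98/3 - 31)*331 = (5/3)*331 = 1655/3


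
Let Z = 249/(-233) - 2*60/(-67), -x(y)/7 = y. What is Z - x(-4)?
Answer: -425831/15611 ≈ -27.278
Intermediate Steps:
x(y) = -7*y
Z = 11277/15611 (Z = 249*(-1/233) - 120*(-1/67) = -249/233 + 120/67 = 11277/15611 ≈ 0.72237)
Z - x(-4) = 11277/15611 - (-7)*(-4) = 11277/15611 - 1*28 = 11277/15611 - 28 = -425831/15611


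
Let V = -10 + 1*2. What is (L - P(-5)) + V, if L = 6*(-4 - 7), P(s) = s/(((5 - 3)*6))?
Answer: -883/12 ≈ -73.583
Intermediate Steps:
P(s) = s/12 (P(s) = s/((2*6)) = s/12)
L = -66 (L = 6*(-11) = -66)
V = -8 (V = -10 + 2 = -8)
(L - P(-5)) + V = (-66 - (-5)/12) - 8 = (-66 - 1*(-5/12)) - 8 = (-66 + 5/12) - 8 = -787/12 - 8 = -883/12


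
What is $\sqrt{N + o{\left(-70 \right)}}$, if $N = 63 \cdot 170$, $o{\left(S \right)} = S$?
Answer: $4 \sqrt{665} \approx 103.15$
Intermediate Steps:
$N = 10710$
$\sqrt{N + o{\left(-70 \right)}} = \sqrt{10710 - 70} = \sqrt{10640} = 4 \sqrt{665}$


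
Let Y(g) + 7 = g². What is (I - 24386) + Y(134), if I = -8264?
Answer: -14701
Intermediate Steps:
Y(g) = -7 + g²
(I - 24386) + Y(134) = (-8264 - 24386) + (-7 + 134²) = -32650 + (-7 + 17956) = -32650 + 17949 = -14701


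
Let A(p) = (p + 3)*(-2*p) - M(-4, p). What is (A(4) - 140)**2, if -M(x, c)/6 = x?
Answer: 48400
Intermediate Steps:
M(x, c) = -6*x
A(p) = -24 - 2*p*(3 + p) (A(p) = (p + 3)*(-2*p) - (-6)*(-4) = (3 + p)*(-2*p) - 1*24 = -2*p*(3 + p) - 24 = -24 - 2*p*(3 + p))
(A(4) - 140)**2 = ((-24 - 6*4 - 2*4**2) - 140)**2 = ((-24 - 24 - 2*16) - 140)**2 = ((-24 - 24 - 32) - 140)**2 = (-80 - 140)**2 = (-220)**2 = 48400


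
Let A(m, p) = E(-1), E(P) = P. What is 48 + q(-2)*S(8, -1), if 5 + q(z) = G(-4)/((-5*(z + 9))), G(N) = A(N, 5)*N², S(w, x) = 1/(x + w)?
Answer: 11601/245 ≈ 47.351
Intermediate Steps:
S(w, x) = 1/(w + x)
A(m, p) = -1
G(N) = -N²
q(z) = -5 - 16/(-45 - 5*z) (q(z) = -5 + (-1*(-4)²)/((-5*(z + 9))) = -5 + (-1*16)/((-5*(9 + z))) = -5 - 16/(-45 - 5*z))
48 + q(-2)*S(8, -1) = 48 + ((-209 - 25*(-2))/(5*(9 - 2)))/(8 - 1) = 48 + ((⅕)*(-209 + 50)/7)/7 = 48 + ((⅕)*(⅐)*(-159))*(⅐) = 48 - 159/35*⅐ = 48 - 159/245 = 11601/245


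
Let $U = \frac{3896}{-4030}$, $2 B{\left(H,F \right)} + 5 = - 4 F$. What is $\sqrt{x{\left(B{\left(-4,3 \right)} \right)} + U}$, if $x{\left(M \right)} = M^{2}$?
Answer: $\frac{\sqrt{1157704145}}{4030} \approx 8.4429$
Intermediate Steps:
$B{\left(H,F \right)} = - \frac{5}{2} - 2 F$ ($B{\left(H,F \right)} = - \frac{5}{2} + \frac{\left(-4\right) F}{2} = - \frac{5}{2} - 2 F$)
$U = - \frac{1948}{2015}$ ($U = 3896 \left(- \frac{1}{4030}\right) = - \frac{1948}{2015} \approx -0.96675$)
$\sqrt{x{\left(B{\left(-4,3 \right)} \right)} + U} = \sqrt{\left(- \frac{5}{2} - 6\right)^{2} - \frac{1948}{2015}} = \sqrt{\left(- \frac{17}{2}\right)^{2} - \frac{1948}{2015}} = \sqrt{\frac{289}{4} - \frac{1948}{2015}} = \sqrt{\frac{574543}{8060}} = \frac{\sqrt{1157704145}}{4030}$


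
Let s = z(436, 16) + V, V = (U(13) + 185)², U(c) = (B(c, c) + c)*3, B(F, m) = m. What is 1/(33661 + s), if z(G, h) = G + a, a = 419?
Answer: 1/103685 ≈ 9.6446e-6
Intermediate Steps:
z(G, h) = 419 + G (z(G, h) = G + 419 = 419 + G)
U(c) = 6*c (U(c) = (c + c)*3 = (2*c)*3 = 6*c)
V = 69169 (V = (6*13 + 185)² = (78 + 185)² = 263² = 69169)
s = 70024 (s = (419 + 436) + 69169 = 855 + 69169 = 70024)
1/(33661 + s) = 1/(33661 + 70024) = 1/103685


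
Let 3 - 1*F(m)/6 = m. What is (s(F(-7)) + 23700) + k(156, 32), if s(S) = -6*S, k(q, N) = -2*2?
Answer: 23336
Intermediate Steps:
F(m) = 18 - 6*m
k(q, N) = -4
(s(F(-7)) + 23700) + k(156, 32) = (-6*(18 - 6*(-7)) + 23700) - 4 = (-6*(18 + 42) + 23700) - 4 = (-6*60 + 23700) - 4 = (-360 + 23700) - 4 = 23340 - 4 = 23336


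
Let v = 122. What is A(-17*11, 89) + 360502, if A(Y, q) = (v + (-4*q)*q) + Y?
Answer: 328753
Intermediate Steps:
A(Y, q) = 122 + Y - 4*q² (A(Y, q) = (122 + (-4*q)*q) + Y = (122 - 4*q²) + Y = 122 + Y - 4*q²)
A(-17*11, 89) + 360502 = (122 - 17*11 - 4*89²) + 360502 = (122 - 187 - 4*7921) + 360502 = (122 - 187 - 31684) + 360502 = -31749 + 360502 = 328753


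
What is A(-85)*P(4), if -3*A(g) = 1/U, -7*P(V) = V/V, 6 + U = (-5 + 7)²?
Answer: -1/42 ≈ -0.023810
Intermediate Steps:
U = -2 (U = -6 + (-5 + 7)² = -6 + 2² = -6 + 4 = -2)
P(V) = -⅐ (P(V) = -V/(7*V) = -⅐*1 = -⅐)
A(g) = ⅙ (A(g) = -⅓/(-2) = -⅓*(-½) = ⅙)
A(-85)*P(4) = (⅙)*(-⅐) = -1/42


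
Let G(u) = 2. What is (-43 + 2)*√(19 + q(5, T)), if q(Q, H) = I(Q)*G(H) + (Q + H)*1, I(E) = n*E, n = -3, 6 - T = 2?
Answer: -41*I*√2 ≈ -57.983*I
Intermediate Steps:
T = 4 (T = 6 - 1*2 = 6 - 2 = 4)
I(E) = -3*E
q(Q, H) = H - 5*Q (q(Q, H) = -3*Q*2 + (Q + H)*1 = -6*Q + (H + Q)*1 = -6*Q + (H + Q) = H - 5*Q)
(-43 + 2)*√(19 + q(5, T)) = (-43 + 2)*√(19 + (4 - 5*5)) = -41*√(19 + (4 - 25)) = -41*√(19 - 21) = -41*I*√2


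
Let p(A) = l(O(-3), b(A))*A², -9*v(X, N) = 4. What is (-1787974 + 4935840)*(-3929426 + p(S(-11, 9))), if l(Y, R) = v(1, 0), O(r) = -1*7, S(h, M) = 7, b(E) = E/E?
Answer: -111324375525980/9 ≈ -1.2369e+13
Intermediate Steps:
b(E) = 1
v(X, N) = -4/9 (v(X, N) = -⅑*4 = -4/9)
O(r) = -7
l(Y, R) = -4/9
p(A) = -4*A²/9
(-1787974 + 4935840)*(-3929426 + p(S(-11, 9))) = (-1787974 + 4935840)*(-3929426 - 4/9*7²) = 3147866*(-3929426 - 4/9*49) = 3147866*(-3929426 - 196/9) = 3147866*(-35365030/9) = -111324375525980/9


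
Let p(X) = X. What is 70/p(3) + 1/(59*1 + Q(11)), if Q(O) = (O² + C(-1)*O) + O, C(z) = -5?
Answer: 9523/408 ≈ 23.341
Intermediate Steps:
Q(O) = O² - 4*O (Q(O) = (O² - 5*O) + O = O² - 4*O)
70/p(3) + 1/(59*1 + Q(11)) = 70/3 + 1/(59*1 + 11*(-4 + 11)) = 70*(⅓) + 1/(59 + 11*7) = 70/3 + 1/(59 + 77) = 70/3 + 1/136 = 9523/408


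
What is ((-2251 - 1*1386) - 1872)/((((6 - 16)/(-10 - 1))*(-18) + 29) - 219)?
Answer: 60599/2270 ≈ 26.696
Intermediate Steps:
((-2251 - 1*1386) - 1872)/((((6 - 16)/(-10 - 1))*(-18) + 29) - 219) = ((-2251 - 1386) - 1872)/((-10/(-11)*(-18) + 29) - 219) = (-3637 - 1872)/((-10*(-1/11)*(-18) + 29) - 219) = -5509/(((10/11)*(-18) + 29) - 219) = -5509/((-180/11 + 29) - 219) = -5509/(139/11 - 219) = -5509/(-2270/11) = -5509*(-11/2270) = 60599/2270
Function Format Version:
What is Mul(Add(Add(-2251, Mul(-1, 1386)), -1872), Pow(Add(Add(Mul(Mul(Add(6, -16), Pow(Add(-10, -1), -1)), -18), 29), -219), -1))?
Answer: Rational(60599, 2270) ≈ 26.696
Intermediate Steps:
Mul(Add(Add(-2251, Mul(-1, 1386)), -1872), Pow(Add(Add(Mul(Mul(Add(6, -16), Pow(Add(-10, -1), -1)), -18), 29), -219), -1)) = Mul(Add(Add(-2251, -1386), -1872), Pow(Add(Add(Mul(Mul(-10, Pow(-11, -1)), -18), 29), -219), -1)) = Mul(Add(-3637, -1872), Pow(Add(Add(Mul(Mul(-10, Rational(-1, 11)), -18), 29), -219), -1)) = Mul(-5509, Pow(Add(Add(Mul(Rational(10, 11), -18), 29), -219), -1)) = Mul(-5509, Pow(Add(Add(Rational(-180, 11), 29), -219), -1)) = Mul(-5509, Pow(Add(Rational(139, 11), -219), -1)) = Mul(-5509, Pow(Rational(-2270, 11), -1)) = Mul(-5509, Rational(-11, 2270)) = Rational(60599, 2270)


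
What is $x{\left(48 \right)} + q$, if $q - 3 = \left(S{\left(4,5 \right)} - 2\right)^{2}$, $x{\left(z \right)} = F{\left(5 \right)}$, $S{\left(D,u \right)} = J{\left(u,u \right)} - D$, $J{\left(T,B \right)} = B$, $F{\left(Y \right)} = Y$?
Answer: $9$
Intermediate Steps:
$S{\left(D,u \right)} = u - D$
$x{\left(z \right)} = 5$
$q = 4$ ($q = 3 + \left(\left(5 - 4\right) - 2\right)^{2} = 3 + \left(1 - 2\right)^{2} = 3 + \left(-1\right)^{2} = 3 + 1 = 4$)
$x{\left(48 \right)} + q = 5 + 4 = 9$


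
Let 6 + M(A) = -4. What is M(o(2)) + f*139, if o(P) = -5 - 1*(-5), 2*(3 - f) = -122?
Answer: 8886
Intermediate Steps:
f = 64 (f = 3 - ½*(-122) = 3 + 61 = 64)
o(P) = 0 (o(P) = -5 + 5 = 0)
M(A) = -10 (M(A) = -6 - 4 = -10)
M(o(2)) + f*139 = -10 + 64*139 = -10 + 8896 = 8886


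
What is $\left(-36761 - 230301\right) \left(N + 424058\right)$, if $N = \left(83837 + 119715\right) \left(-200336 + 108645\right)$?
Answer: $4984301588525188$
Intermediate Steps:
$N = -18663886432$ ($N = 203552 \left(-91691\right) = -18663886432$)
$\left(-36761 - 230301\right) \left(N + 424058\right) = \left(-36761 - 230301\right) \left(-18663886432 + 424058\right) = \left(-267062\right) \left(-18663462374\right) = 4984301588525188$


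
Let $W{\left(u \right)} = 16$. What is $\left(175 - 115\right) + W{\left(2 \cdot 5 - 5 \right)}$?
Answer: $76$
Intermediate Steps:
$\left(175 - 115\right) + W{\left(2 \cdot 5 - 5 \right)} = \left(175 - 115\right) + 16 = 60 + 16 = 76$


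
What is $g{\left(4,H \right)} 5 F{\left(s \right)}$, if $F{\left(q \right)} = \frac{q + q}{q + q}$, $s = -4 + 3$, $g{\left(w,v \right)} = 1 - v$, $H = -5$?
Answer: $30$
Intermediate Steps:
$s = -1$
$F{\left(q \right)} = 1$ ($F{\left(q \right)} = \frac{2 q}{2 q} = 2 q \frac{1}{2 q} = 1$)
$g{\left(4,H \right)} 5 F{\left(s \right)} = \left(1 - -5\right) 5 \cdot 1 = \left(1 + 5\right) 5 \cdot 1 = 6 \cdot 5 \cdot 1 = 30 \cdot 1 = 30$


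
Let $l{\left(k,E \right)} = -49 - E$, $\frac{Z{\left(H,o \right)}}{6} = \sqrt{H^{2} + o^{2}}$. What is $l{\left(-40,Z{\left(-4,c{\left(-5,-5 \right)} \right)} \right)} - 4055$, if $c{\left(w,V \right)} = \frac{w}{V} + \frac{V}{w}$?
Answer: $-4104 - 12 \sqrt{5} \approx -4130.8$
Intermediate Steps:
$c{\left(w,V \right)} = \frac{V}{w} + \frac{w}{V}$
$Z{\left(H,o \right)} = 6 \sqrt{H^{2} + o^{2}}$
$l{\left(-40,Z{\left(-4,c{\left(-5,-5 \right)} \right)} \right)} - 4055 = \left(-49 - 6 \sqrt{\left(-4\right)^{2} + \left(- \frac{5}{-5} - \frac{5}{-5}\right)^{2}}\right) - 4055 = \left(-49 - 6 \sqrt{16 + \left(\left(-5\right) \left(- \frac{1}{5}\right) - -1\right)^{2}}\right) - 4055 = \left(-49 - 6 \sqrt{16 + \left(1 + 1\right)^{2}}\right) - 4055 = \left(-49 - 6 \sqrt{16 + 2^{2}}\right) - 4055 = \left(-49 - 6 \sqrt{16 + 4}\right) - 4055 = \left(-49 - 6 \sqrt{20}\right) - 4055 = \left(-49 - 6 \cdot 2 \sqrt{5}\right) - 4055 = \left(-49 - 12 \sqrt{5}\right) - 4055 = -4104 - 12 \sqrt{5}$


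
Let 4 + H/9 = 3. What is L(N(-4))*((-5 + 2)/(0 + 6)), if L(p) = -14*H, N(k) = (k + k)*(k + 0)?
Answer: -63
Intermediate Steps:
H = -9 (H = -36 + 9*3 = -36 + 27 = -9)
N(k) = 2*k² (N(k) = (2*k)*k = 2*k²)
L(p) = 126 (L(p) = -14*(-9) = 126)
L(N(-4))*((-5 + 2)/(0 + 6)) = 126*((-5 + 2)/(0 + 6)) = 126*(-3/6) = 126*(-3*⅙) = 126*(-½) = -63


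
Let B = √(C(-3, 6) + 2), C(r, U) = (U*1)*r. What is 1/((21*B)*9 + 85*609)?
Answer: 2465/127627941 - 12*I/42542647 ≈ 1.9314e-5 - 2.8207e-7*I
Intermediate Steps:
C(r, U) = U*r
B = 4*I (B = √(6*(-3) + 2) = √(-18 + 2) = √(-16) = 4*I ≈ 4.0*I)
1/((21*B)*9 + 85*609) = 1/((21*(4*I))*9 + 85*609) = 1/((84*I)*9 + 51765) = 1/(756*I + 51765) = 1/(51765 + 756*I) = (51765 - 756*I)/2680186761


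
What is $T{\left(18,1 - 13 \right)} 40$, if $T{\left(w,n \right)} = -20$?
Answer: $-800$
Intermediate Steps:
$T{\left(18,1 - 13 \right)} 40 = \left(-20\right) 40 = -800$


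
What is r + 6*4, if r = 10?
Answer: 34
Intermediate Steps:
r + 6*4 = 10 + 6*4 = 10 + 24 = 34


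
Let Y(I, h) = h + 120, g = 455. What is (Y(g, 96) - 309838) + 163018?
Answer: -146604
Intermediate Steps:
Y(I, h) = 120 + h
(Y(g, 96) - 309838) + 163018 = ((120 + 96) - 309838) + 163018 = (216 - 309838) + 163018 = -309622 + 163018 = -146604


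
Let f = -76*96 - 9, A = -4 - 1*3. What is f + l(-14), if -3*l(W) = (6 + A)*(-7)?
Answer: -21922/3 ≈ -7307.3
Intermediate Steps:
A = -7 (A = -4 - 3 = -7)
l(W) = -7/3 (l(W) = -(6 - 7)*(-7)/3 = -(-1)*(-7)/3 = -⅓*7 = -7/3)
f = -7305 (f = -7296 - 9 = -7305)
f + l(-14) = -7305 - 7/3 = -21922/3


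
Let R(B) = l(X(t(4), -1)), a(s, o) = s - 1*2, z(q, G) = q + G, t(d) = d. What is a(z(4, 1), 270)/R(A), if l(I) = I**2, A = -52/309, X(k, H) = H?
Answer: 3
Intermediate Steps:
z(q, G) = G + q
a(s, o) = -2 + s (a(s, o) = s - 2 = -2 + s)
A = -52/309 (A = -52*1/309 = -52/309 ≈ -0.16828)
R(B) = 1 (R(B) = (-1)**2 = 1)
a(z(4, 1), 270)/R(A) = (-2 + (1 + 4))/1 = (-2 + 5)*1 = 3*1 = 3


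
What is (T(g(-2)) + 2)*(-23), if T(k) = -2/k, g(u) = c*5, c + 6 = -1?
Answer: -1656/35 ≈ -47.314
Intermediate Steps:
c = -7 (c = -6 - 1 = -7)
g(u) = -35 (g(u) = -7*5 = -35)
(T(g(-2)) + 2)*(-23) = (-2/(-35) + 2)*(-23) = (-2*(-1/35) + 2)*(-23) = (2/35 + 2)*(-23) = (72/35)*(-23) = -1656/35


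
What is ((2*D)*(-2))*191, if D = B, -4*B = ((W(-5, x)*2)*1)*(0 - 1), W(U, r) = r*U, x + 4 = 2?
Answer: -3820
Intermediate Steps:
x = -2 (x = -4 + 2 = -2)
W(U, r) = U*r
B = 5 (B = -(-5*(-2)*2)*1*(0 - 1)/4 = -(10*2)*1*(-1)/4 = -20*1*(-1)/4 = -5*(-1) = -1/4*(-20) = 5)
D = 5
((2*D)*(-2))*191 = ((2*5)*(-2))*191 = (10*(-2))*191 = -20*191 = -3820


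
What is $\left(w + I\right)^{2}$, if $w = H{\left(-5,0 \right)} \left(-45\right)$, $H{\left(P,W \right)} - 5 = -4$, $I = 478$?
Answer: $187489$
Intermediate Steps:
$H{\left(P,W \right)} = 1$ ($H{\left(P,W \right)} = 5 - 4 = 1$)
$w = -45$ ($w = 1 \left(-45\right) = -45$)
$\left(w + I\right)^{2} = \left(-45 + 478\right)^{2} = 433^{2} = 187489$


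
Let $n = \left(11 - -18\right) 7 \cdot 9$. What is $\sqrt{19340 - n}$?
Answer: $\sqrt{17513} \approx 132.34$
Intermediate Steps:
$n = 1827$ ($n = \left(11 + 18\right) 7 \cdot 9 = 29 \cdot 7 \cdot 9 = 203 \cdot 9 = 1827$)
$\sqrt{19340 - n} = \sqrt{19340 - 1827} = \sqrt{17513}$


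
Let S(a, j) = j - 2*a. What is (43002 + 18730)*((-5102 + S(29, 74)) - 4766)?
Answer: -608183664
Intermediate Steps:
(43002 + 18730)*((-5102 + S(29, 74)) - 4766) = (43002 + 18730)*((-5102 + (74 - 2*29)) - 4766) = 61732*((-5102 + (74 - 58)) - 4766) = 61732*((-5102 + 16) - 4766) = 61732*(-5086 - 4766) = 61732*(-9852) = -608183664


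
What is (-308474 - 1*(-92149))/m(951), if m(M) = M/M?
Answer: -216325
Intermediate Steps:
m(M) = 1
(-308474 - 1*(-92149))/m(951) = (-308474 - 1*(-92149))/1 = (-308474 + 92149)*1 = -216325*1 = -216325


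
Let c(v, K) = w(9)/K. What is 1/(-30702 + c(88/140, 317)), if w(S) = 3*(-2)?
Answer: -317/9732540 ≈ -3.2571e-5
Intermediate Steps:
w(S) = -6
c(v, K) = -6/K
1/(-30702 + c(88/140, 317)) = 1/(-30702 - 6/317) = 1/(-9732540/317) = -317/9732540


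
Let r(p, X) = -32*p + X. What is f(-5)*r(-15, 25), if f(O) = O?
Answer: -2525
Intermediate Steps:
r(p, X) = X - 32*p
f(-5)*r(-15, 25) = -5*(25 - 32*(-15)) = -5*(25 + 480) = -5*505 = -2525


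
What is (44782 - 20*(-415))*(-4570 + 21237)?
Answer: 884717694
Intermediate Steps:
(44782 - 20*(-415))*(-4570 + 21237) = (44782 + 8300)*16667 = 53082*16667 = 884717694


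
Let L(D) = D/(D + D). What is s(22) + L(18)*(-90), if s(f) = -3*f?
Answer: -111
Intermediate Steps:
L(D) = 1/2 (L(D) = D/((2*D)) = D*(1/(2*D)) = 1/2)
s(22) + L(18)*(-90) = -3*22 + (1/2)*(-90) = -66 - 45 = -111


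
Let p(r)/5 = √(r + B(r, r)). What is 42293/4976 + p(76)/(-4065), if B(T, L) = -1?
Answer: 42293/4976 - 5*√3/813 ≈ 8.4887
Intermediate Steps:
p(r) = 5*√(-1 + r) (p(r) = 5*√(r - 1) = 5*√(-1 + r))
42293/4976 + p(76)/(-4065) = 42293/4976 + (5*√(-1 + 76))/(-4065) = 42293*(1/4976) + (5*√75)*(-1/4065) = 42293/4976 + (5*(5*√3))*(-1/4065) = 42293/4976 + (25*√3)*(-1/4065) = 42293/4976 - 5*√3/813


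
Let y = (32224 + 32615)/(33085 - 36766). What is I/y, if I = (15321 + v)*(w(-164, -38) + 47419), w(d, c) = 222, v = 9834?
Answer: -1470448278585/21613 ≈ -6.8035e+7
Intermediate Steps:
y = -21613/1227 (y = 64839/(-3681) = 64839*(-1/3681) = -21613/1227 ≈ -17.615)
I = 1198409355 (I = (15321 + 9834)*(222 + 47419) = 25155*47641 = 1198409355)
I/y = 1198409355/(-21613/1227) = 1198409355*(-1227/21613) = -1470448278585/21613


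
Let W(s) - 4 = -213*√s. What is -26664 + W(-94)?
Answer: -26660 - 213*I*√94 ≈ -26660.0 - 2065.1*I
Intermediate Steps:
W(s) = 4 - 213*√s
-26664 + W(-94) = -26664 + (4 - 213*I*√94) = -26660 - 213*I*√94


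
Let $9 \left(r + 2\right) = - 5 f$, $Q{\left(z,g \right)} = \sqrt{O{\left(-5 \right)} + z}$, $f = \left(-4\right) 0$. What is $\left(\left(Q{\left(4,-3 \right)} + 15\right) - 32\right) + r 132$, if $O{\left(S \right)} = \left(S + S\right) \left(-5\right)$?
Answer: $-281 + 3 \sqrt{6} \approx -273.65$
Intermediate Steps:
$f = 0$
$O{\left(S \right)} = - 10 S$ ($O{\left(S \right)} = 2 S \left(-5\right) = - 10 S$)
$Q{\left(z,g \right)} = \sqrt{50 + z}$ ($Q{\left(z,g \right)} = \sqrt{\left(-10\right) \left(-5\right) + z} = \sqrt{50 + z}$)
$r = -2$ ($r = -2 + \frac{\left(-5\right) 0}{9} = -2 + \frac{1}{9} \cdot 0 = -2 + 0 = -2$)
$\left(\left(Q{\left(4,-3 \right)} + 15\right) - 32\right) + r 132 = \left(\left(\sqrt{50 + 4} + 15\right) - 32\right) - 264 = \left(\left(\sqrt{54} + 15\right) - 32\right) - 264 = \left(\left(3 \sqrt{6} + 15\right) - 32\right) - 264 = \left(\left(15 + 3 \sqrt{6}\right) - 32\right) - 264 = \left(-17 + 3 \sqrt{6}\right) - 264 = -281 + 3 \sqrt{6}$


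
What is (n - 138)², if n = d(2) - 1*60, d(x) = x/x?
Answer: 38809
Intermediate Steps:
d(x) = 1
n = -59 (n = 1 - 1*60 = 1 - 60 = -59)
(n - 138)² = (-59 - 138)² = (-197)² = 38809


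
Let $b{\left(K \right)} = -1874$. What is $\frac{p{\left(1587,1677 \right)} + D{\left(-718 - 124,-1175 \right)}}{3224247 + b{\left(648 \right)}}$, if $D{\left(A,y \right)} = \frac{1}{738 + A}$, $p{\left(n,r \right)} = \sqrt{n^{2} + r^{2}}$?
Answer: $- \frac{1}{335126792} + \frac{3 \sqrt{592322}}{3222373} \approx 0.00071651$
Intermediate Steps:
$\frac{p{\left(1587,1677 \right)} + D{\left(-718 - 124,-1175 \right)}}{3224247 + b{\left(648 \right)}} = \frac{\sqrt{1587^{2} + 1677^{2}} + \frac{1}{738 - 842}}{3224247 - 1874} = \frac{\sqrt{2518569 + 2812329} + \frac{1}{738 - 842}}{3222373} = \left(\sqrt{5330898} + \frac{1}{738 - 842}\right) \frac{1}{3222373} = \left(3 \sqrt{592322} + \frac{1}{-104}\right) \frac{1}{3222373} = \left(3 \sqrt{592322} - \frac{1}{104}\right) \frac{1}{3222373} = \left(- \frac{1}{104} + 3 \sqrt{592322}\right) \frac{1}{3222373} = - \frac{1}{335126792} + \frac{3 \sqrt{592322}}{3222373}$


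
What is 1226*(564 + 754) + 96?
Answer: 1615964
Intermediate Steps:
1226*(564 + 754) + 96 = 1226*1318 + 96 = 1615868 + 96 = 1615964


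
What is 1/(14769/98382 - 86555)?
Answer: -32794/2838479747 ≈ -1.1553e-5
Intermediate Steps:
1/(14769/98382 - 86555) = 1/(14769*(1/98382) - 86555) = 1/(4923/32794 - 86555) = 1/(-2838479747/32794) = -32794/2838479747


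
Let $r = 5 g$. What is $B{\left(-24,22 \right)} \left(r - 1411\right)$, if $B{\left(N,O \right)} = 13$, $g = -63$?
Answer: $-22438$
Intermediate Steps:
$r = -315$ ($r = 5 \left(-63\right) = -315$)
$B{\left(-24,22 \right)} \left(r - 1411\right) = 13 \left(-315 - 1411\right) = 13 \left(-1726\right) = -22438$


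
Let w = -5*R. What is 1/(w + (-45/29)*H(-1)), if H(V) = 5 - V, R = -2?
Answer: 29/20 ≈ 1.4500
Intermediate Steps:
w = 10 (w = -5*(-2) = 10)
1/(w + (-45/29)*H(-1)) = 1/(10 + (-45/29)*(5 - 1*(-1))) = 1/(10 + (-45*1/29)*(5 + 1)) = 1/(10 - 45/29*6) = 1/(10 - 270/29) = 1/(20/29) = 29/20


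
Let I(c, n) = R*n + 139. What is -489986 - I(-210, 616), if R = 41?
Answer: -515381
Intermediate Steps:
I(c, n) = 139 + 41*n (I(c, n) = 41*n + 139 = 139 + 41*n)
-489986 - I(-210, 616) = -489986 - (139 + 41*616) = -489986 - (139 + 25256) = -489986 - 1*25395 = -489986 - 25395 = -515381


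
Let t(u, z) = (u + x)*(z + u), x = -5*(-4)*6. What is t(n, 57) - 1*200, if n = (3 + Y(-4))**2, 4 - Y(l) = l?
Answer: 42698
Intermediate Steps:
Y(l) = 4 - l
x = 120 (x = 20*6 = 120)
n = 121 (n = (3 + (4 - 1*(-4)))**2 = (3 + (4 + 4))**2 = (3 + 8)**2 = 11**2 = 121)
t(u, z) = (120 + u)*(u + z) (t(u, z) = (u + 120)*(z + u) = (120 + u)*(u + z))
t(n, 57) - 1*200 = (121**2 + 120*121 + 120*57 + 121*57) - 1*200 = (14641 + 14520 + 6840 + 6897) - 200 = 42898 - 200 = 42698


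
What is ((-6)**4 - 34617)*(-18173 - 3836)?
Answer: 733361889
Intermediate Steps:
((-6)**4 - 34617)*(-18173 - 3836) = (1296 - 34617)*(-22009) = -33321*(-22009) = 733361889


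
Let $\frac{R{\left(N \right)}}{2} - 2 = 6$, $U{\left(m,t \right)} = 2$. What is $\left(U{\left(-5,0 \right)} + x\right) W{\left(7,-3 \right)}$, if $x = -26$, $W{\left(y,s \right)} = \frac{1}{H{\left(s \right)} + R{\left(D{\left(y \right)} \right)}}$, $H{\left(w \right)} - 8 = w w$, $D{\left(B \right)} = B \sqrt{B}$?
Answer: $- \frac{8}{11} \approx -0.72727$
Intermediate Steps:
$D{\left(B \right)} = B^{\frac{3}{2}}$
$R{\left(N \right)} = 16$ ($R{\left(N \right)} = 4 + 2 \cdot 6 = 4 + 12 = 16$)
$H{\left(w \right)} = 8 + w^{2}$ ($H{\left(w \right)} = 8 + w w = 8 + w^{2}$)
$W{\left(y,s \right)} = \frac{1}{24 + s^{2}}$ ($W{\left(y,s \right)} = \frac{1}{\left(8 + s^{2}\right) + 16} = \frac{1}{24 + s^{2}}$)
$\left(U{\left(-5,0 \right)} + x\right) W{\left(7,-3 \right)} = \frac{2 - 26}{24 + \left(-3\right)^{2}} = - \frac{24}{24 + 9} = - \frac{24}{33} = \left(-24\right) \frac{1}{33} = - \frac{8}{11}$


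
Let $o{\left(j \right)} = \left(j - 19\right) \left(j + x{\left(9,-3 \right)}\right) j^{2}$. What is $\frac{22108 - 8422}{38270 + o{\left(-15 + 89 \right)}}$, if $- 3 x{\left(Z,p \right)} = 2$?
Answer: $\frac{20529}{33187205} \approx 0.00061858$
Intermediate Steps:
$x{\left(Z,p \right)} = - \frac{2}{3}$ ($x{\left(Z,p \right)} = \left(- \frac{1}{3}\right) 2 = - \frac{2}{3}$)
$o{\left(j \right)} = j^{2} \left(-19 + j\right) \left(- \frac{2}{3} + j\right)$ ($o{\left(j \right)} = \left(j - 19\right) \left(j - \frac{2}{3}\right) j^{2} = \left(-19 + j\right) \left(- \frac{2}{3} + j\right) j^{2} = j^{2} \left(-19 + j\right) \left(- \frac{2}{3} + j\right)$)
$\frac{22108 - 8422}{38270 + o{\left(-15 + 89 \right)}} = \frac{22108 - 8422}{38270 + \frac{\left(-15 + 89\right)^{2} \left(38 - 59 \left(-15 + 89\right) + 3 \left(-15 + 89\right)^{2}\right)}{3}} = \frac{13686}{38270 + \frac{74^{2} \left(38 - 4366 + 3 \cdot 74^{2}\right)}{3}} = \frac{13686}{38270 + \frac{1}{3} \cdot 5476 \left(38 - 4366 + 3 \cdot 5476\right)} = \frac{13686}{38270 + \frac{1}{3} \cdot 5476 \left(38 - 4366 + 16428\right)} = \frac{13686}{38270 + \frac{1}{3} \cdot 5476 \cdot 12100} = \frac{13686}{38270 + \frac{66259600}{3}} = \frac{13686}{\frac{66374410}{3}} = 13686 \cdot \frac{3}{66374410} = \frac{20529}{33187205}$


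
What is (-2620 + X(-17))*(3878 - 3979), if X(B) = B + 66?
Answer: 259671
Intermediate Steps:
X(B) = 66 + B
(-2620 + X(-17))*(3878 - 3979) = (-2620 + (66 - 17))*(3878 - 3979) = (-2620 + 49)*(-101) = -2571*(-101) = 259671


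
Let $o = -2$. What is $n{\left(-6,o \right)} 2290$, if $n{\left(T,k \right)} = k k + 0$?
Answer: $9160$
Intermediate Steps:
$n{\left(T,k \right)} = k^{2}$ ($n{\left(T,k \right)} = k^{2} + 0 = k^{2}$)
$n{\left(-6,o \right)} 2290 = \left(-2\right)^{2} \cdot 2290 = 4 \cdot 2290 = 9160$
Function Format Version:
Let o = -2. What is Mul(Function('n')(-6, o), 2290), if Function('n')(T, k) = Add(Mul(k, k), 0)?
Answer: 9160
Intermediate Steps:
Function('n')(T, k) = Pow(k, 2) (Function('n')(T, k) = Add(Pow(k, 2), 0) = Pow(k, 2))
Mul(Function('n')(-6, o), 2290) = Mul(Pow(-2, 2), 2290) = Mul(4, 2290) = 9160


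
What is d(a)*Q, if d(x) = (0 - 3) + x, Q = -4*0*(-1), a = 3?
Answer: 0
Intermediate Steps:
Q = 0 (Q = 0*(-1) = 0)
d(x) = -3 + x
d(a)*Q = (-3 + 3)*0 = 0*0 = 0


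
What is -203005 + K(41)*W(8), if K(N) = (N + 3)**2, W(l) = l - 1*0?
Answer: -187517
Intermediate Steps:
W(l) = l (W(l) = l + 0 = l)
K(N) = (3 + N)**2
-203005 + K(41)*W(8) = -203005 + (3 + 41)**2*8 = -203005 + 44**2*8 = -203005 + 1936*8 = -203005 + 15488 = -187517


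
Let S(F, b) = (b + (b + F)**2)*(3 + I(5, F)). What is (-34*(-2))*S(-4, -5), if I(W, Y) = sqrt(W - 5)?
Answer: 15504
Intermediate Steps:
I(W, Y) = sqrt(-5 + W)
S(F, b) = 3*b + 3*(F + b)**2 (S(F, b) = (b + (b + F)**2)*(3 + sqrt(-5 + 5)) = (b + (F + b)**2)*(3 + sqrt(0)) = (b + (F + b)**2)*(3 + 0) = (b + (F + b)**2)*3 = 3*b + 3*(F + b)**2)
(-34*(-2))*S(-4, -5) = (-34*(-2))*(3*(-5) + 3*(-4 - 5)**2) = 68*(-15 + 3*(-9)**2) = 68*(-15 + 3*81) = 68*(-15 + 243) = 68*228 = 15504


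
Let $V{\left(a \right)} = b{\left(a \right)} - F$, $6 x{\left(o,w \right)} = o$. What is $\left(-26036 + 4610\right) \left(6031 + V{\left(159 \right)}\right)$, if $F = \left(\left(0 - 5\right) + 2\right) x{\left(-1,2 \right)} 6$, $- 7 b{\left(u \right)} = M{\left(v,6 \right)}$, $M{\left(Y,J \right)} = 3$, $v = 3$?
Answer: $- \frac{904027218}{7} \approx -1.2915 \cdot 10^{8}$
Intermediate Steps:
$x{\left(o,w \right)} = \frac{o}{6}$
$b{\left(u \right)} = - \frac{3}{7}$ ($b{\left(u \right)} = \left(- \frac{1}{7}\right) 3 = - \frac{3}{7}$)
$F = 3$ ($F = \left(\left(0 - 5\right) + 2\right) \frac{1}{6} \left(-1\right) 6 = \left(-5 + 2\right) \left(- \frac{1}{6}\right) 6 = \left(-3\right) \left(- \frac{1}{6}\right) 6 = \frac{1}{2} \cdot 6 = 3$)
$V{\left(a \right)} = - \frac{24}{7}$ ($V{\left(a \right)} = - \frac{3}{7} - 3 = - \frac{24}{7}$)
$\left(-26036 + 4610\right) \left(6031 + V{\left(159 \right)}\right) = \left(-26036 + 4610\right) \left(6031 - \frac{24}{7}\right) = \left(-21426\right) \frac{42193}{7} = - \frac{904027218}{7}$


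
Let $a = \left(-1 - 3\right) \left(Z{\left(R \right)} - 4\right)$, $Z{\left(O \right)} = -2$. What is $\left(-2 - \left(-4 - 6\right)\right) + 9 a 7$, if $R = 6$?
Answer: $1520$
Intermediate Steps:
$a = 24$ ($a = \left(-1 - 3\right) \left(-2 - 4\right) = \left(-4\right) \left(-6\right) = 24$)
$\left(-2 - \left(-4 - 6\right)\right) + 9 a 7 = \left(-2 - \left(-4 - 6\right)\right) + 9 \cdot 24 \cdot 7 = \left(-2 - \left(-4 - 6\right)\right) + 9 \cdot 168 = \left(-2 - -10\right) + 1512 = \left(-2 + 10\right) + 1512 = 8 + 1512 = 1520$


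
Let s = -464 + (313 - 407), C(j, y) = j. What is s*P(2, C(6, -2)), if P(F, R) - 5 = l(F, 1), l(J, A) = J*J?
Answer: -5022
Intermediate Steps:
l(J, A) = J**2
P(F, R) = 5 + F**2
s = -558 (s = -464 - 94 = -558)
s*P(2, C(6, -2)) = -558*(5 + 2**2) = -558*(5 + 4) = -558*9 = -5022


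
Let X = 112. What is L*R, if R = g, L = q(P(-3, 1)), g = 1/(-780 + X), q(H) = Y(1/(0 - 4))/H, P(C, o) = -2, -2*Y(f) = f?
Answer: 1/10688 ≈ 9.3563e-5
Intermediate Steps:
Y(f) = -f/2
q(H) = 1/(8*H) (q(H) = (-1/(2*(0 - 4)))/H = (-½/(-4))/H = (-½*(-¼))/H = 1/(8*H))
g = -1/668 (g = 1/(-780 + 112) = 1/(-668) = -1/668 ≈ -0.0014970)
L = -1/16 (L = (⅛)/(-2) = (⅛)*(-½) = -1/16 ≈ -0.062500)
R = -1/668 ≈ -0.0014970
L*R = -1/16*(-1/668) = 1/10688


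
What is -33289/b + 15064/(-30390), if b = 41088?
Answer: -90589019/69370240 ≈ -1.3059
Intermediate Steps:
-33289/b + 15064/(-30390) = -33289/41088 + 15064/(-30390) = -33289*1/41088 + 15064*(-1/30390) = -33289/41088 - 7532/15195 = -90589019/69370240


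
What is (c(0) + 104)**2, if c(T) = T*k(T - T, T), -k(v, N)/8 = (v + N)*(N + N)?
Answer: 10816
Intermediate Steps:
k(v, N) = -16*N*(N + v) (k(v, N) = -8*(v + N)*(N + N) = -8*(N + v)*2*N = -16*N*(N + v))
c(T) = -16*T**3 (c(T) = T*(-16*T*(T + (T - T))) = T*(-16*T*(T + 0)) = T*(-16*T*T) = T*(-16*T**2) = -16*T**3)
(c(0) + 104)**2 = (-16*0**3 + 104)**2 = (-16*0 + 104)**2 = (0 + 104)**2 = 104**2 = 10816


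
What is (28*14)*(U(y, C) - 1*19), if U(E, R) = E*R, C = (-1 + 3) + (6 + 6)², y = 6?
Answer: 335944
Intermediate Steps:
C = 146 (C = 2 + 12² = 2 + 144 = 146)
(28*14)*(U(y, C) - 1*19) = (28*14)*(6*146 - 1*19) = 392*(876 - 19) = 392*857 = 335944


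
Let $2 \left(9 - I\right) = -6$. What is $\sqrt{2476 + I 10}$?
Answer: $2 \sqrt{649} \approx 50.951$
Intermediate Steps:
$I = 12$ ($I = 9 - -3 = 9 + 3 = 12$)
$\sqrt{2476 + I 10} = \sqrt{2476 + 12 \cdot 10} = \sqrt{2476 + 120} = \sqrt{2596} = 2 \sqrt{649}$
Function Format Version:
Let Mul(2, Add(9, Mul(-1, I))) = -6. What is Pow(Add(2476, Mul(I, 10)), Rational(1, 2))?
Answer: Mul(2, Pow(649, Rational(1, 2))) ≈ 50.951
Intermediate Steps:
I = 12 (I = Add(9, Mul(Rational(-1, 2), -6)) = Add(9, 3) = 12)
Pow(Add(2476, Mul(I, 10)), Rational(1, 2)) = Pow(Add(2476, Mul(12, 10)), Rational(1, 2)) = Pow(Add(2476, 120), Rational(1, 2)) = Pow(2596, Rational(1, 2)) = Mul(2, Pow(649, Rational(1, 2)))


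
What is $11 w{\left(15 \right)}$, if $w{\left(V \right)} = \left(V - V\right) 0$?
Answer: $0$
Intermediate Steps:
$w{\left(V \right)} = 0$ ($w{\left(V \right)} = 0 \cdot 0 = 0$)
$11 w{\left(15 \right)} = 11 \cdot 0 = 0$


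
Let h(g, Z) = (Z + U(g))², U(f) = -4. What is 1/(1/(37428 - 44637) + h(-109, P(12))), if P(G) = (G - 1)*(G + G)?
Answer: 7209/487328399 ≈ 1.4793e-5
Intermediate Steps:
P(G) = 2*G*(-1 + G) (P(G) = (-1 + G)*(2*G) = 2*G*(-1 + G))
h(g, Z) = (-4 + Z)² (h(g, Z) = (Z - 4)² = (-4 + Z)²)
1/(1/(37428 - 44637) + h(-109, P(12))) = 1/(1/(37428 - 44637) + (-4 + 2*12*(-1 + 12))²) = 1/(1/(-7209) + (-4 + 2*12*11)²) = 1/(-1/7209 + (-4 + 264)²) = 1/(-1/7209 + 260²) = 1/(-1/7209 + 67600) = 1/(487328399/7209) = 7209/487328399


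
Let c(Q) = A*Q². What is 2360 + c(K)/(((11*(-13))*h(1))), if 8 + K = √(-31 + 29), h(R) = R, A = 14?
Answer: 336612/143 + 224*I*√2/143 ≈ 2353.9 + 2.2153*I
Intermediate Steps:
K = -8 + I*√2 (K = -8 + √(-31 + 29) = -8 + √(-2) = -8 + I*√2 ≈ -8.0 + 1.4142*I)
c(Q) = 14*Q²
2360 + c(K)/(((11*(-13))*h(1))) = 2360 + (14*(-8 + I*√2)²)/(((11*(-13))*1)) = 2360 + (14*(-8 + I*√2)²)/((-143*1)) = 2360 + (14*(-8 + I*√2)²)/(-143) = 2360 + (14*(-8 + I*√2)²)*(-1/143) = 2360 - 14*(-8 + I*√2)²/143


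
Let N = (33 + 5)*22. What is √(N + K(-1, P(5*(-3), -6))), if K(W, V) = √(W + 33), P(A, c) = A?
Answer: 2*√(209 + √2) ≈ 29.011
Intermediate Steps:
N = 836 (N = 38*22 = 836)
K(W, V) = √(33 + W)
√(N + K(-1, P(5*(-3), -6))) = √(836 + √(33 - 1)) = √(836 + √32) = √(836 + 4*√2)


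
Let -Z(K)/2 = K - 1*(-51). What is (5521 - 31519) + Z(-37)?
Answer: -26026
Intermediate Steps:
Z(K) = -102 - 2*K (Z(K) = -2*(K - 1*(-51)) = -2*(K + 51) = -2*(51 + K) = -102 - 2*K)
(5521 - 31519) + Z(-37) = (5521 - 31519) + (-102 - 2*(-37)) = -25998 + (-102 + 74) = -25998 - 28 = -26026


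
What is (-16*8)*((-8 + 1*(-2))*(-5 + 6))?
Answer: 1280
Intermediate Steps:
(-16*8)*((-8 + 1*(-2))*(-5 + 6)) = -128*(-8 - 2) = -(-1280) = -128*(-10) = 1280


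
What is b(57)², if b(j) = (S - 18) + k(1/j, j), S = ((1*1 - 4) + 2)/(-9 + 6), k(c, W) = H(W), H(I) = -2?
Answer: 3481/9 ≈ 386.78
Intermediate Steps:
k(c, W) = -2
S = ⅓ (S = ((1 - 4) + 2)/(-3) = (-3 + 2)*(-⅓) = -1*(-⅓) = ⅓ ≈ 0.33333)
b(j) = -59/3 (b(j) = (⅓ - 18) - 2 = -53/3 - 2 = -59/3)
b(57)² = (-59/3)² = 3481/9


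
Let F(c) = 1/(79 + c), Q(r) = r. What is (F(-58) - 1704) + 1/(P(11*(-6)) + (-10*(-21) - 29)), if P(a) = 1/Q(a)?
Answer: -427426549/250845 ≈ -1703.9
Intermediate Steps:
P(a) = 1/a
(F(-58) - 1704) + 1/(P(11*(-6)) + (-10*(-21) - 29)) = (1/(79 - 58) - 1704) + 1/(1/(11*(-6)) + (-10*(-21) - 29)) = (1/21 - 1704) + 1/(1/(-66) + (210 - 29)) = (1/21 - 1704) + 1/(-1/66 + 181) = -35783/21 + 1/(11945/66) = -35783/21 + 66/11945 = -427426549/250845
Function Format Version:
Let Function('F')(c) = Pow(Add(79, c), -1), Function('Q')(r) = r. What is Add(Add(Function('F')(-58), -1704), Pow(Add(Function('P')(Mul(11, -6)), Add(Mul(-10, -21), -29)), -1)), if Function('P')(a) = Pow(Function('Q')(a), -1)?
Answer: Rational(-427426549, 250845) ≈ -1703.9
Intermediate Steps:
Function('P')(a) = Pow(a, -1)
Add(Add(Function('F')(-58), -1704), Pow(Add(Function('P')(Mul(11, -6)), Add(Mul(-10, -21), -29)), -1)) = Add(Add(Pow(Add(79, -58), -1), -1704), Pow(Add(Pow(Mul(11, -6), -1), Add(Mul(-10, -21), -29)), -1)) = Add(Add(Pow(21, -1), -1704), Pow(Add(Pow(-66, -1), Add(210, -29)), -1)) = Add(Add(Rational(1, 21), -1704), Pow(Add(Rational(-1, 66), 181), -1)) = Add(Rational(-35783, 21), Pow(Rational(11945, 66), -1)) = Add(Rational(-35783, 21), Rational(66, 11945)) = Rational(-427426549, 250845)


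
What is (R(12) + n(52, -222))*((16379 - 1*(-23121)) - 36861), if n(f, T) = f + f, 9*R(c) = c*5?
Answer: 876148/3 ≈ 2.9205e+5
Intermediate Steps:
R(c) = 5*c/9 (R(c) = (c*5)/9 = (5*c)/9 = 5*c/9)
n(f, T) = 2*f
(R(12) + n(52, -222))*((16379 - 1*(-23121)) - 36861) = ((5/9)*12 + 2*52)*((16379 - 1*(-23121)) - 36861) = (20/3 + 104)*((16379 + 23121) - 36861) = 332*(39500 - 36861)/3 = (332/3)*2639 = 876148/3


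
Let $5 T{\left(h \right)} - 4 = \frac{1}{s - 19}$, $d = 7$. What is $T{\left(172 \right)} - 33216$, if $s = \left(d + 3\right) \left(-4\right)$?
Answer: $- \frac{1959697}{59} \approx -33215.0$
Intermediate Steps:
$s = -40$ ($s = \left(7 + 3\right) \left(-4\right) = 10 \left(-4\right) = -40$)
$T{\left(h \right)} = \frac{47}{59}$ ($T{\left(h \right)} = \frac{4}{5} + \frac{1}{5 \left(-40 - 19\right)} = \frac{4}{5} + \frac{1}{5 \left(-59\right)} = \frac{4}{5} + \frac{1}{5} \left(- \frac{1}{59}\right) = \frac{4}{5} - \frac{1}{295} = \frac{47}{59}$)
$T{\left(172 \right)} - 33216 = \frac{47}{59} - 33216 = - \frac{1959697}{59}$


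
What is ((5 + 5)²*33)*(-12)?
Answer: -39600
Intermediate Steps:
((5 + 5)²*33)*(-12) = (10²*33)*(-12) = (100*33)*(-12) = 3300*(-12) = -39600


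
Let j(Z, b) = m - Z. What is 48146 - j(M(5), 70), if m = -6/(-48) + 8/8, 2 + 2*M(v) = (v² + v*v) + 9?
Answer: 385387/8 ≈ 48173.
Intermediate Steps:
M(v) = 7/2 + v² (M(v) = -1 + ((v² + v*v) + 9)/2 = -1 + ((v² + v²) + 9)/2 = -1 + (2*v² + 9)/2 = -1 + (9 + 2*v²)/2 = -1 + (9/2 + v²) = 7/2 + v²)
m = 9/8 (m = -6*(-1/48) + 8*(⅛) = ⅛ + 1 = 9/8 ≈ 1.1250)
j(Z, b) = 9/8 - Z
48146 - j(M(5), 70) = 48146 - (9/8 - (7/2 + 5²)) = 48146 - (9/8 - (7/2 + 25)) = 48146 - (9/8 - 1*57/2) = 48146 - (9/8 - 57/2) = 48146 - 1*(-219/8) = 48146 + 219/8 = 385387/8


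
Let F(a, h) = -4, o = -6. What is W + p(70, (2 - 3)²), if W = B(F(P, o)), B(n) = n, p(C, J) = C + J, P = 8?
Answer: 67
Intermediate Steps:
W = -4
W + p(70, (2 - 3)²) = -4 + (70 + (2 - 3)²) = -4 + (70 + (-1)²) = -4 + (70 + 1) = -4 + 71 = 67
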